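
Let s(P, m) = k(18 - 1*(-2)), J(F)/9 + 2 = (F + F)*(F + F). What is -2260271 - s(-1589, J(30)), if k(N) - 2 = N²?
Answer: -2260673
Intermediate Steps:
J(F) = -18 + 36*F² (J(F) = -18 + 9*((F + F)*(F + F)) = -18 + 9*((2*F)*(2*F)) = -18 + 9*(4*F²) = -18 + 36*F²)
k(N) = 2 + N²
s(P, m) = 402 (s(P, m) = 2 + (18 - 1*(-2))² = 2 + (18 + 2)² = 2 + 20² = 2 + 400 = 402)
-2260271 - s(-1589, J(30)) = -2260271 - 1*402 = -2260271 - 402 = -2260673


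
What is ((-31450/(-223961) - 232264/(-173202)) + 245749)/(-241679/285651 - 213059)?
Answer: -12265985647652958231/10634319000055269688 ≈ -1.1534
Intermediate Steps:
((-31450/(-223961) - 232264/(-173202)) + 245749)/(-241679/285651 - 213059) = ((-31450*(-1/223961) - 232264*(-1/173202)) + 245749)/(-241679*1/285651 - 213059) = ((850/6053 + 116132/86601) + 245749)/(-241679/285651 - 213059) = (776557846/524195853 + 245749)/(-60860758088/285651) = (128821383236743/524195853)*(-285651/60860758088) = -12265985647652958231/10634319000055269688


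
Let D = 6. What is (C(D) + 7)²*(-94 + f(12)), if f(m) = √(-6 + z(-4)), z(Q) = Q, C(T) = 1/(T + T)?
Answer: -339575/72 + 7225*I*√10/144 ≈ -4716.3 + 158.66*I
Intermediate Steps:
C(T) = 1/(2*T)
f(m) = I*√10 (f(m) = √(-6 - 4) = √(-10) = I*√10)
(C(D) + 7)²*(-94 + f(12)) = ((½)/6 + 7)²*(-94 + I*√10) = ((½)*(⅙) + 7)²*(-94 + I*√10) = (1/12 + 7)²*(-94 + I*√10) = (85/12)²*(-94 + I*√10) = 7225*(-94 + I*√10)/144 = -339575/72 + 7225*I*√10/144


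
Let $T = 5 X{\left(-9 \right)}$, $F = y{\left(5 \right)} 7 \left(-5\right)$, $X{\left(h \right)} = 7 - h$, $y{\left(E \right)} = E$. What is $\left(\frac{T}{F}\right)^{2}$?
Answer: $\frac{256}{1225} \approx 0.20898$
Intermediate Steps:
$F = -175$ ($F = 5 \cdot 7 \left(-5\right) = 35 \left(-5\right) = -175$)
$T = 80$ ($T = 5 \left(7 - -9\right) = 5 \left(7 + 9\right) = 5 \cdot 16 = 80$)
$\left(\frac{T}{F}\right)^{2} = \left(\frac{80}{-175}\right)^{2} = \left(80 \left(- \frac{1}{175}\right)\right)^{2} = \left(- \frac{16}{35}\right)^{2} = \frac{256}{1225}$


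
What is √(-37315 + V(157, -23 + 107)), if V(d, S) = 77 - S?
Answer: I*√37322 ≈ 193.19*I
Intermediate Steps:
√(-37315 + V(157, -23 + 107)) = √(-37315 + (77 - (-23 + 107))) = √(-37315 + (77 - 1*84)) = √(-37315 + (77 - 84)) = √(-37315 - 7) = √(-37322) = I*√37322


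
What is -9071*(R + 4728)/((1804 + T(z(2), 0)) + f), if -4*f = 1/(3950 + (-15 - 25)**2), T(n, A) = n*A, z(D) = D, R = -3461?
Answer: -36449092200/5721257 ≈ -6370.8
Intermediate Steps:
T(n, A) = A*n
f = -1/22200 (f = -1/(4*(3950 + (-15 - 25)**2)) = -1/(4*(3950 + (-40)**2)) = -1/(4*(3950 + 1600)) = -1/4/5550 = -1/4*1/5550 = -1/22200 ≈ -4.5045e-5)
-9071*(R + 4728)/((1804 + T(z(2), 0)) + f) = -9071*(-3461 + 4728)/((1804 + 0*2) - 1/22200) = -9071*1267/((1804 + 0) - 1/22200) = -9071*1267/(1804 - 1/22200) = -9071/((40048799/22200)*(1/1267)) = -9071/5721257/4018200 = -9071*4018200/5721257 = -36449092200/5721257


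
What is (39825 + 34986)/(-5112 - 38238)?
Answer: -24937/14450 ≈ -1.7257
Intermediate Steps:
(39825 + 34986)/(-5112 - 38238) = 74811/(-43350) = 74811*(-1/43350) = -24937/14450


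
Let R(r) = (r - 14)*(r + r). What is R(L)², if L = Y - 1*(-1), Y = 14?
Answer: 900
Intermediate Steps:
L = 15 (L = 14 - 1*(-1) = 14 + 1 = 15)
R(r) = 2*r*(-14 + r) (R(r) = (-14 + r)*(2*r) = 2*r*(-14 + r))
R(L)² = (2*15*(-14 + 15))² = (2*15*1)² = 30² = 900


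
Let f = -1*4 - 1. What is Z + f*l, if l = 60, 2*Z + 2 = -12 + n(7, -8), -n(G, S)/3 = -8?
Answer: -295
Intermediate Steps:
n(G, S) = 24 (n(G, S) = -3*(-8) = 24)
f = -5 (f = -4 - 1 = -5)
Z = 5 (Z = -1 + (-12 + 24)/2 = -1 + (½)*12 = -1 + 6 = 5)
Z + f*l = 5 - 5*60 = 5 - 300 = -295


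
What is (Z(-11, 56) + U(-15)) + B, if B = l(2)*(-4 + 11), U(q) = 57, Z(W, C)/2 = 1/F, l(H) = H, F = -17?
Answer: 1205/17 ≈ 70.882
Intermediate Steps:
Z(W, C) = -2/17 (Z(W, C) = 2/(-17) = 2*(-1/17) = -2/17)
B = 14 (B = 2*(-4 + 11) = 2*7 = 14)
(Z(-11, 56) + U(-15)) + B = (-2/17 + 57) + 14 = 967/17 + 14 = 1205/17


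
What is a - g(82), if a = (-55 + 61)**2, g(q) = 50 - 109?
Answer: 95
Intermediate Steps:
g(q) = -59
a = 36 (a = 6**2 = 36)
a - g(82) = 36 - 1*(-59) = 36 + 59 = 95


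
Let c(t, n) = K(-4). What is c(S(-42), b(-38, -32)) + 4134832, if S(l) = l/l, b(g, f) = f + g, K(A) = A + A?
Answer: 4134824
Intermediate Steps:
K(A) = 2*A
S(l) = 1
c(t, n) = -8 (c(t, n) = 2*(-4) = -8)
c(S(-42), b(-38, -32)) + 4134832 = -8 + 4134832 = 4134824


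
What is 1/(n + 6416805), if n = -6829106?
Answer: -1/412301 ≈ -2.4254e-6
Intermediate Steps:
1/(n + 6416805) = 1/(-6829106 + 6416805) = 1/(-412301) = -1/412301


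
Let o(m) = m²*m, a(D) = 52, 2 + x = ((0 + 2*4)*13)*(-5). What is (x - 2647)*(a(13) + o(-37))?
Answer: 160354569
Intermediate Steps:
x = -522 (x = -2 + ((0 + 2*4)*13)*(-5) = -2 + ((0 + 8)*13)*(-5) = -2 + (8*13)*(-5) = -2 + 104*(-5) = -2 - 520 = -522)
o(m) = m³
(x - 2647)*(a(13) + o(-37)) = (-522 - 2647)*(52 + (-37)³) = -3169*(52 - 50653) = -3169*(-50601) = 160354569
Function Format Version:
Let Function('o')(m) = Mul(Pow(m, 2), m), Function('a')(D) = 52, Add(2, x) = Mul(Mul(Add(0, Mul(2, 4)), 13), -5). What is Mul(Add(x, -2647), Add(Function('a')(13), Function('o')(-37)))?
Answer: 160354569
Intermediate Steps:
x = -522 (x = Add(-2, Mul(Mul(Add(0, Mul(2, 4)), 13), -5)) = Add(-2, Mul(Mul(Add(0, 8), 13), -5)) = Add(-2, Mul(Mul(8, 13), -5)) = Add(-2, Mul(104, -5)) = Add(-2, -520) = -522)
Function('o')(m) = Pow(m, 3)
Mul(Add(x, -2647), Add(Function('a')(13), Function('o')(-37))) = Mul(Add(-522, -2647), Add(52, Pow(-37, 3))) = Mul(-3169, Add(52, -50653)) = Mul(-3169, -50601) = 160354569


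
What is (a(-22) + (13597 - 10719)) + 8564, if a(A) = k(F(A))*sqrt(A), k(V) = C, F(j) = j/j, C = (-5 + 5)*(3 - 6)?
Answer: 11442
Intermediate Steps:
C = 0 (C = 0*(-3) = 0)
F(j) = 1
k(V) = 0
a(A) = 0 (a(A) = 0*sqrt(A) = 0)
(a(-22) + (13597 - 10719)) + 8564 = (0 + (13597 - 10719)) + 8564 = (0 + 2878) + 8564 = 2878 + 8564 = 11442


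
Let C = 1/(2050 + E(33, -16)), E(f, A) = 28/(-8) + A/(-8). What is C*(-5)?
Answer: -10/4097 ≈ -0.0024408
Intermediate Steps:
E(f, A) = -7/2 - A/8 (E(f, A) = 28*(-⅛) + A*(-⅛) = -7/2 - A/8)
C = 2/4097 (C = 1/(2050 + (-7/2 - ⅛*(-16))) = 1/(2050 + (-7/2 + 2)) = 1/(2050 - 3/2) = 1/(4097/2) = 2/4097 ≈ 0.00048816)
C*(-5) = (2/4097)*(-5) = -10/4097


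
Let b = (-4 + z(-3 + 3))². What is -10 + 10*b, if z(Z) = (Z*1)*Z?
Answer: 150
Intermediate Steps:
z(Z) = Z² (z(Z) = Z*Z = Z²)
b = 16 (b = (-4 + (-3 + 3)²)² = (-4 + 0²)² = (-4 + 0)² = (-4)² = 16)
-10 + 10*b = -10 + 10*16 = -10 + 160 = 150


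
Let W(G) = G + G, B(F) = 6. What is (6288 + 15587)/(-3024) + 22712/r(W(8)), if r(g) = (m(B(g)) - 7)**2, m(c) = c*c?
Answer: 7183459/363312 ≈ 19.772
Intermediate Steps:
W(G) = 2*G
m(c) = c**2
r(g) = 841 (r(g) = (6**2 - 7)**2 = (36 - 7)**2 = 29**2 = 841)
(6288 + 15587)/(-3024) + 22712/r(W(8)) = (6288 + 15587)/(-3024) + 22712/841 = 21875*(-1/3024) + 22712*(1/841) = -3125/432 + 22712/841 = 7183459/363312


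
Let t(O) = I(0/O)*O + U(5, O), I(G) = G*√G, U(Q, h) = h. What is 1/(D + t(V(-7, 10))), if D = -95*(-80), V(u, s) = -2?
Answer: 1/7598 ≈ 0.00013161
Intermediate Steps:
I(G) = G^(3/2)
t(O) = O (t(O) = (0/O)^(3/2)*O + O = 0^(3/2)*O + O = 0*O + O = 0 + O = O)
D = 7600
1/(D + t(V(-7, 10))) = 1/(7600 - 2) = 1/7598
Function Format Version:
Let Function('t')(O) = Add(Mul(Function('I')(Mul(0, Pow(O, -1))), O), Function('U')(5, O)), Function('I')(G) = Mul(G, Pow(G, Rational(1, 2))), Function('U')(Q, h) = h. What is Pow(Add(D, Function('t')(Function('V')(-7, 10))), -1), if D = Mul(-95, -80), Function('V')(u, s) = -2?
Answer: Rational(1, 7598) ≈ 0.00013161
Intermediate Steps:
Function('I')(G) = Pow(G, Rational(3, 2))
Function('t')(O) = O (Function('t')(O) = Add(Mul(Pow(Mul(0, Pow(O, -1)), Rational(3, 2)), O), O) = Add(Mul(Pow(0, Rational(3, 2)), O), O) = Add(Mul(0, O), O) = Add(0, O) = O)
D = 7600
Pow(Add(D, Function('t')(Function('V')(-7, 10))), -1) = Pow(Add(7600, -2), -1) = Pow(7598, -1) = Rational(1, 7598)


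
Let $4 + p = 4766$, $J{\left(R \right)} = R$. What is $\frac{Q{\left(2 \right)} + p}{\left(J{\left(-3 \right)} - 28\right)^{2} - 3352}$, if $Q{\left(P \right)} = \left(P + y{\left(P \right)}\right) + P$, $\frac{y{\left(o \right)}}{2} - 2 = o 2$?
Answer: $- \frac{4778}{2391} \approx -1.9983$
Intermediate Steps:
$y{\left(o \right)} = 4 + 4 o$ ($y{\left(o \right)} = 4 + 2 o 2 = 4 + 2 \cdot 2 o = 4 + 4 o$)
$p = 4762$ ($p = -4 + 4766 = 4762$)
$Q{\left(P \right)} = 4 + 6 P$ ($Q{\left(P \right)} = \left(P + \left(4 + 4 P\right)\right) + P = \left(4 + 5 P\right) + P = 4 + 6 P$)
$\frac{Q{\left(2 \right)} + p}{\left(J{\left(-3 \right)} - 28\right)^{2} - 3352} = \frac{\left(4 + 6 \cdot 2\right) + 4762}{\left(-3 - 28\right)^{2} - 3352} = \frac{\left(4 + 12\right) + 4762}{\left(-31\right)^{2} - 3352} = \frac{16 + 4762}{961 - 3352} = \frac{4778}{-2391} = 4778 \left(- \frac{1}{2391}\right) = - \frac{4778}{2391}$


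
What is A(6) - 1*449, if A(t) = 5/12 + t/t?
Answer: -5371/12 ≈ -447.58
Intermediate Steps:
A(t) = 17/12 (A(t) = 5*(1/12) + 1 = 5/12 + 1 = 17/12)
A(6) - 1*449 = 17/12 - 1*449 = 17/12 - 449 = -5371/12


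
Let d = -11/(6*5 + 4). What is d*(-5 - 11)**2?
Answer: -1408/17 ≈ -82.823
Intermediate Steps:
d = -11/34 (d = -11/(30 + 4) = -11/34 ≈ -0.32353)
d*(-5 - 11)**2 = -11*(-5 - 11)**2/34 = -11/34*(-16)**2 = -11/34*256 = -1408/17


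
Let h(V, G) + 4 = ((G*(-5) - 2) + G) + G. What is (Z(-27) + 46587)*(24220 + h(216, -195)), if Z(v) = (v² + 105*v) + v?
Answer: 1102414746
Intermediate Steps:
Z(v) = v² + 106*v
h(V, G) = -6 - 3*G (h(V, G) = -4 + (((G*(-5) - 2) + G) + G) = -4 + (((-5*G - 2) + G) + G) = -4 + (((-2 - 5*G) + G) + G) = -4 + ((-2 - 4*G) + G) = -4 + (-2 - 3*G) = -6 - 3*G)
(Z(-27) + 46587)*(24220 + h(216, -195)) = (-27*(106 - 27) + 46587)*(24220 + (-6 - 3*(-195))) = (-27*79 + 46587)*(24220 + (-6 + 585)) = (-2133 + 46587)*(24220 + 579) = 44454*24799 = 1102414746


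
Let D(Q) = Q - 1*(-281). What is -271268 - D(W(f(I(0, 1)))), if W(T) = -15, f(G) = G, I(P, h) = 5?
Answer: -271534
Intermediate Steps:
D(Q) = 281 + Q (D(Q) = Q + 281 = 281 + Q)
-271268 - D(W(f(I(0, 1)))) = -271268 - (281 - 15) = -271268 - 1*266 = -271268 - 266 = -271534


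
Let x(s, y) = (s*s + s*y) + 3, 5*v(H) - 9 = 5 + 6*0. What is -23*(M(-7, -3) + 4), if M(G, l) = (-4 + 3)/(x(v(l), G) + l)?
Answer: -27623/294 ≈ -93.956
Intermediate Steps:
v(H) = 14/5 (v(H) = 9/5 + (5 + 6*0)/5 = 9/5 + (5 + 0)/5 = 9/5 + (⅕)*5 = 9/5 + 1 = 14/5)
x(s, y) = 3 + s² + s*y (x(s, y) = (s² + s*y) + 3 = 3 + s² + s*y)
M(G, l) = -1/(271/25 + l + 14*G/5) (M(G, l) = (-4 + 3)/((3 + (14/5)² + 14*G/5) + l) = -1/((3 + 196/25 + 14*G/5) + l) = -1/((271/25 + 14*G/5) + l) = -1/(271/25 + l + 14*G/5))
-23*(M(-7, -3) + 4) = -23*(-25/(271 + 25*(-3) + 70*(-7)) + 4) = -23*(-25/(271 - 75 - 490) + 4) = -23*(-25/(-294) + 4) = -23*(-25*(-1/294) + 4) = -23*(25/294 + 4) = -23*1201/294 = -27623/294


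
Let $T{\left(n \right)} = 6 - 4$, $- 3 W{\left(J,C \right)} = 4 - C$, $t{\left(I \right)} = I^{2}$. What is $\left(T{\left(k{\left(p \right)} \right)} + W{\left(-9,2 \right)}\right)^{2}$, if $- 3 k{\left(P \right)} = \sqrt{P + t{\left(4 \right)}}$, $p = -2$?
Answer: $\frac{16}{9} \approx 1.7778$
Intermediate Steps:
$k{\left(P \right)} = - \frac{\sqrt{16 + P}}{3}$ ($k{\left(P \right)} = - \frac{\sqrt{P + 4^{2}}}{3} = - \frac{\sqrt{P + 16}}{3} = - \frac{\sqrt{16 + P}}{3}$)
$W{\left(J,C \right)} = - \frac{4}{3} + \frac{C}{3}$ ($W{\left(J,C \right)} = - \frac{4 - C}{3} = - \frac{4}{3} + \frac{C}{3}$)
$T{\left(n \right)} = 2$
$\left(T{\left(k{\left(p \right)} \right)} + W{\left(-9,2 \right)}\right)^{2} = \left(2 + \left(- \frac{4}{3} + \frac{1}{3} \cdot 2\right)\right)^{2} = \left(2 + \left(- \frac{4}{3} + \frac{2}{3}\right)\right)^{2} = \left(2 - \frac{2}{3}\right)^{2} = \left(\frac{4}{3}\right)^{2} = \frac{16}{9}$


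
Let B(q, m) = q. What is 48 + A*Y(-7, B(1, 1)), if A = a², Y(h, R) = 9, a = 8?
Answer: 624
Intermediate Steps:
A = 64 (A = 8² = 64)
48 + A*Y(-7, B(1, 1)) = 48 + 64*9 = 48 + 576 = 624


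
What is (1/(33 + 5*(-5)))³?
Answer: 1/512 ≈ 0.0019531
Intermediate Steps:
(1/(33 + 5*(-5)))³ = (1/(33 - 25))³ = (1/8)³ = (⅛)³ = 1/512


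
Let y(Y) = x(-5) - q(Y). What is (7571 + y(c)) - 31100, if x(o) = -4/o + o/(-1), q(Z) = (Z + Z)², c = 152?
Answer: -579696/5 ≈ -1.1594e+5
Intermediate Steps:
q(Z) = 4*Z² (q(Z) = (2*Z)² = 4*Z²)
x(o) = -o - 4/o (x(o) = -4/o + o*(-1) = -4/o - o = -o - 4/o)
y(Y) = 29/5 - 4*Y² (y(Y) = (-1*(-5) - 4/(-5)) - 4*Y² = (5 - 4*(-⅕)) - 4*Y² = (5 + ⅘) - 4*Y² = 29/5 - 4*Y²)
(7571 + y(c)) - 31100 = (7571 + (29/5 - 4*152²)) - 31100 = (7571 + (29/5 - 4*23104)) - 31100 = (7571 + (29/5 - 92416)) - 31100 = (7571 - 462051/5) - 31100 = -424196/5 - 31100 = -579696/5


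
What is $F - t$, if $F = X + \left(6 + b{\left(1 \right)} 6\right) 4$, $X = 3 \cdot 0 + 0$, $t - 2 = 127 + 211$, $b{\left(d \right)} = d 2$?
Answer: $-268$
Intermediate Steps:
$b{\left(d \right)} = 2 d$
$t = 340$ ($t = 2 + \left(127 + 211\right) = 2 + 338 = 340$)
$X = 0$ ($X = 0 + 0 = 0$)
$F = 72$ ($F = 0 + \left(6 + 2 \cdot 1 \cdot 6\right) 4 = 0 + \left(6 + 2 \cdot 6\right) 4 = 0 + \left(6 + 12\right) 4 = 0 + 18 \cdot 4 = 0 + 72 = 72$)
$F - t = 72 - 340 = -268$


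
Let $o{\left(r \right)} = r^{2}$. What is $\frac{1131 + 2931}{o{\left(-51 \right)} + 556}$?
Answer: $\frac{4062}{3157} \approx 1.2867$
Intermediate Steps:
$\frac{1131 + 2931}{o{\left(-51 \right)} + 556} = \frac{1131 + 2931}{\left(-51\right)^{2} + 556} = \frac{4062}{2601 + 556} = \frac{4062}{3157}$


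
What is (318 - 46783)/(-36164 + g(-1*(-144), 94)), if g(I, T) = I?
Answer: 9293/7204 ≈ 1.2900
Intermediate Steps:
(318 - 46783)/(-36164 + g(-1*(-144), 94)) = (318 - 46783)/(-36164 - 1*(-144)) = -46465/(-36164 + 144) = -46465/(-36020) = -46465*(-1/36020) = 9293/7204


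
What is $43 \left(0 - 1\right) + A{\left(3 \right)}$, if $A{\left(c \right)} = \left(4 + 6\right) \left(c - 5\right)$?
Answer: $-63$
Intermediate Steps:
$A{\left(c \right)} = -50 + 10 c$ ($A{\left(c \right)} = 10 \left(-5 + c\right) = -50 + 10 c$)
$43 \left(0 - 1\right) + A{\left(3 \right)} = 43 \left(0 - 1\right) + \left(-50 + 10 \cdot 3\right) = 43 \left(-1\right) + \left(-50 + 30\right) = -43 - 20 = -63$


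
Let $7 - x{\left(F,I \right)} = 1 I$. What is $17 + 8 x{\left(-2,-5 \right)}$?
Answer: $113$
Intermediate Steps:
$x{\left(F,I \right)} = 7 - I$ ($x{\left(F,I \right)} = 7 - 1 I = 7 - I$)
$17 + 8 x{\left(-2,-5 \right)} = 17 + 8 \left(7 - -5\right) = 17 + 8 \left(7 + 5\right) = 17 + 8 \cdot 12 = 17 + 96 = 113$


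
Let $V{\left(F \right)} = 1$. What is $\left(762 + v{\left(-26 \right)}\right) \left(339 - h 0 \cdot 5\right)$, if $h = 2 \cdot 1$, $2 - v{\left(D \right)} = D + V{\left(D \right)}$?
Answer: $267471$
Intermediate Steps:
$v{\left(D \right)} = 1 - D$ ($v{\left(D \right)} = 2 - \left(D + 1\right) = 2 - \left(1 + D\right) = 1 - D$)
$h = 2$
$\left(762 + v{\left(-26 \right)}\right) \left(339 - h 0 \cdot 5\right) = \left(762 + \left(1 - -26\right)\right) \left(339 - 2 \cdot 0 \cdot 5\right) = \left(762 + \left(1 + 26\right)\right) \left(339 - 0 \cdot 5\right) = \left(762 + 27\right) \left(339 - 0\right) = 789 \left(339 + 0\right) = 789 \cdot 339 = 267471$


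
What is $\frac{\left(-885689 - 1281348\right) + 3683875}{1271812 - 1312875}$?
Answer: $- \frac{1516838}{41063} \approx -36.939$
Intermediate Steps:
$\frac{\left(-885689 - 1281348\right) + 3683875}{1271812 - 1312875} = \frac{\left(-885689 - 1281348\right) + 3683875}{-41063} = \left(-2167037 + 3683875\right) \left(- \frac{1}{41063}\right) = 1516838 \left(- \frac{1}{41063}\right) = - \frac{1516838}{41063}$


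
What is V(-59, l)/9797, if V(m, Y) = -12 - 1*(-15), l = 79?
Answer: 3/9797 ≈ 0.00030622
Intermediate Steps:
V(m, Y) = 3 (V(m, Y) = -12 + 15 = 3)
V(-59, l)/9797 = 3/9797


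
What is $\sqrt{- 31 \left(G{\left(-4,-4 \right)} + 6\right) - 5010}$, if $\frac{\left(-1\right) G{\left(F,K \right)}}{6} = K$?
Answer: $6 i \sqrt{165} \approx 77.071 i$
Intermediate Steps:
$G{\left(F,K \right)} = - 6 K$
$\sqrt{- 31 \left(G{\left(-4,-4 \right)} + 6\right) - 5010} = \sqrt{- 31 \left(\left(-6\right) \left(-4\right) + 6\right) - 5010} = \sqrt{- 31 \left(24 + 6\right) - 5010} = \sqrt{\left(-31\right) 30 - 5010} = \sqrt{-930 - 5010} = \sqrt{-5940} = 6 i \sqrt{165}$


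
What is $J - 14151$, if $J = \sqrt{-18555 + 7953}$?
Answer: $-14151 + 3 i \sqrt{1178} \approx -14151.0 + 102.97 i$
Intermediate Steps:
$J = 3 i \sqrt{1178}$ ($J = \sqrt{-10602} = 3 i \sqrt{1178} \approx 102.97 i$)
$J - 14151 = 3 i \sqrt{1178} - 14151 = -14151 + 3 i \sqrt{1178}$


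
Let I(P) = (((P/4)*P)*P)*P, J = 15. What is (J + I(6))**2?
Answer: 114921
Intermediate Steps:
I(P) = P**4/4 (I(P) = (((P*(1/4))*P)*P)*P = (((P/4)*P)*P)*P = ((P**2/4)*P)*P = (P**3/4)*P = P**4/4)
(J + I(6))**2 = (15 + (1/4)*6**4)**2 = (15 + (1/4)*1296)**2 = (15 + 324)**2 = 339**2 = 114921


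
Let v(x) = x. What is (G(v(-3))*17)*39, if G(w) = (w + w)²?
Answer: 23868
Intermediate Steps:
G(w) = 4*w² (G(w) = (2*w)² = 4*w²)
(G(v(-3))*17)*39 = ((4*(-3)²)*17)*39 = ((4*9)*17)*39 = (36*17)*39 = 612*39 = 23868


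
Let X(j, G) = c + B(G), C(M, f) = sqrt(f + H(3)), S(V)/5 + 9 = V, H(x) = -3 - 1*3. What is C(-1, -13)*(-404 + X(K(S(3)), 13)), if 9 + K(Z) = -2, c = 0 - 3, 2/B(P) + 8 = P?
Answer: -2033*I*sqrt(19)/5 ≈ -1772.3*I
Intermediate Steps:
H(x) = -6 (H(x) = -3 - 3 = -6)
S(V) = -45 + 5*V
B(P) = 2/(-8 + P)
c = -3
K(Z) = -11 (K(Z) = -9 - 2 = -11)
C(M, f) = sqrt(-6 + f) (C(M, f) = sqrt(f - 6) = sqrt(-6 + f))
X(j, G) = -3 + 2/(-8 + G)
C(-1, -13)*(-404 + X(K(S(3)), 13)) = sqrt(-6 - 13)*(-404 + (26 - 3*13)/(-8 + 13)) = sqrt(-19)*(-404 + (26 - 39)/5) = (I*sqrt(19))*(-404 + (1/5)*(-13)) = (I*sqrt(19))*(-404 - 13/5) = (I*sqrt(19))*(-2033/5) = -2033*I*sqrt(19)/5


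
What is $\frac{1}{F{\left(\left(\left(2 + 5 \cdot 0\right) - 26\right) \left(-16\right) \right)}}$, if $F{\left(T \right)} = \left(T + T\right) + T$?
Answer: $\frac{1}{1152} \approx 0.00086806$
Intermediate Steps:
$F{\left(T \right)} = 3 T$ ($F{\left(T \right)} = 2 T + T = 3 T$)
$\frac{1}{F{\left(\left(\left(2 + 5 \cdot 0\right) - 26\right) \left(-16\right) \right)}} = \frac{1}{3 \left(\left(2 + 5 \cdot 0\right) - 26\right) \left(-16\right)} = \frac{1}{3 \left(\left(2 + 0\right) - 26\right) \left(-16\right)} = \frac{1}{3 \left(2 - 26\right) \left(-16\right)} = \frac{1}{3 \left(\left(-24\right) \left(-16\right)\right)} = \frac{1}{3 \cdot 384} = \frac{1}{1152}$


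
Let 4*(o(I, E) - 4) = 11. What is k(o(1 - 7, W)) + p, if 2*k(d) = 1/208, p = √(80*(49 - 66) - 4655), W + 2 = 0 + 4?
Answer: 1/416 + I*√6015 ≈ 0.0024038 + 77.556*I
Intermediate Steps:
W = 2 (W = -2 + (0 + 4) = -2 + 4 = 2)
o(I, E) = 27/4 (o(I, E) = 4 + (¼)*11 = 4 + 11/4 = 27/4)
p = I*√6015 (p = √(80*(-17) - 4655) = √(-1360 - 4655) = √(-6015) = I*√6015 ≈ 77.556*I)
k(d) = 1/416 (k(d) = (½)/208 = (½)*(1/208) = 1/416)
k(o(1 - 7, W)) + p = 1/416 + I*√6015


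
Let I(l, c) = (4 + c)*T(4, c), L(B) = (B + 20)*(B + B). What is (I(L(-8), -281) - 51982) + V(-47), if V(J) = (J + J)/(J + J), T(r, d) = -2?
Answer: -51427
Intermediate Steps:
L(B) = 2*B*(20 + B) (L(B) = (20 + B)*(2*B) = 2*B*(20 + B))
V(J) = 1 (V(J) = (2*J)/((2*J)) = (2*J)*(1/(2*J)) = 1)
I(l, c) = -8 - 2*c (I(l, c) = (4 + c)*(-2) = -8 - 2*c)
(I(L(-8), -281) - 51982) + V(-47) = ((-8 - 2*(-281)) - 51982) + 1 = ((-8 + 562) - 51982) + 1 = (554 - 51982) + 1 = -51428 + 1 = -51427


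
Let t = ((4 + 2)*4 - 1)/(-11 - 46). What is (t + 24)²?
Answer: 1809025/3249 ≈ 556.79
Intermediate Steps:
t = -23/57 (t = (6*4 - 1)/(-57) = (24 - 1)*(-1/57) = 23*(-1/57) = -23/57 ≈ -0.40351)
(t + 24)² = (-23/57 + 24)² = (1345/57)² = 1809025/3249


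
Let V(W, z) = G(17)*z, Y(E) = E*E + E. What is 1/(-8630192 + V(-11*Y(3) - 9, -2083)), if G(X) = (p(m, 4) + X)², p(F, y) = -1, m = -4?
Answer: -1/9163440 ≈ -1.0913e-7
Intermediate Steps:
Y(E) = E + E² (Y(E) = E² + E = E + E²)
G(X) = (-1 + X)²
V(W, z) = 256*z (V(W, z) = (-1 + 17)²*z = 16²*z = 256*z)
1/(-8630192 + V(-11*Y(3) - 9, -2083)) = 1/(-8630192 + 256*(-2083)) = 1/(-8630192 - 533248) = 1/(-9163440) = -1/9163440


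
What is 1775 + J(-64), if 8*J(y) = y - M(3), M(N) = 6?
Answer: 7065/4 ≈ 1766.3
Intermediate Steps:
J(y) = -¾ + y/8 (J(y) = (y - 1*6)/8 = (y - 6)/8 = (-6 + y)/8 = -¾ + y/8)
1775 + J(-64) = 1775 + (-¾ + (⅛)*(-64)) = 1775 + (-¾ - 8) = 1775 - 35/4 = 7065/4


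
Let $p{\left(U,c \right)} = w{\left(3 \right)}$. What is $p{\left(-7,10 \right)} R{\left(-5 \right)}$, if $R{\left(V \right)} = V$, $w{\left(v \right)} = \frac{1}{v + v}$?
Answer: $- \frac{5}{6} \approx -0.83333$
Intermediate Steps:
$w{\left(v \right)} = \frac{1}{2 v}$
$p{\left(U,c \right)} = \frac{1}{6}$ ($p{\left(U,c \right)} = \frac{1}{2 \cdot 3} = \frac{1}{2} \cdot \frac{1}{3} = \frac{1}{6}$)
$p{\left(-7,10 \right)} R{\left(-5 \right)} = \frac{1}{6} \left(-5\right) = - \frac{5}{6}$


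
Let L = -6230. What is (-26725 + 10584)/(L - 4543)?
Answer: 16141/10773 ≈ 1.4983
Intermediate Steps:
(-26725 + 10584)/(L - 4543) = (-26725 + 10584)/(-6230 - 4543) = -16141/(-10773) = -16141*(-1/10773) = 16141/10773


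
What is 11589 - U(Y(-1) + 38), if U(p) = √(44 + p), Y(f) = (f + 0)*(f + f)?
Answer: 11589 - 2*√21 ≈ 11580.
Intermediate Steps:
Y(f) = 2*f² (Y(f) = f*(2*f) = 2*f²)
11589 - U(Y(-1) + 38) = 11589 - √(44 + (2*(-1)² + 38)) = 11589 - √(44 + (2*1 + 38)) = 11589 - √(44 + (2 + 38)) = 11589 - √(44 + 40) = 11589 - √84 = 11589 - 2*√21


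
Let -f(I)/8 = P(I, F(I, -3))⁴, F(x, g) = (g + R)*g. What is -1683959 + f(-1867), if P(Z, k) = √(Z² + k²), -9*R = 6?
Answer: -97206972532759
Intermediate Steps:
R = -⅔ (R = -⅑*6 = -⅔ ≈ -0.66667)
F(x, g) = g*(-⅔ + g) (F(x, g) = (g - ⅔)*g = (-⅔ + g)*g = g*(-⅔ + g))
f(I) = -8*(121 + I²)² (f(I) = -8*(I² + ((⅓)*(-3)*(-2 + 3*(-3)))²)² = -8*(I² + ((⅓)*(-3)*(-2 - 9))²)² = -8*(I² + ((⅓)*(-3)*(-11))²)² = -8*(I² + 11²)² = -8*(I² + 121)² = -8*(121 + I²)²)
-1683959 + f(-1867) = -1683959 - 8*(121 + (-1867)²)² = -1683959 - 8*(121 + 3485689)² = -1683959 - 8*3485810² = -1683959 - 8*12150871356100 = -1683959 - 97206970848800 = -97206972532759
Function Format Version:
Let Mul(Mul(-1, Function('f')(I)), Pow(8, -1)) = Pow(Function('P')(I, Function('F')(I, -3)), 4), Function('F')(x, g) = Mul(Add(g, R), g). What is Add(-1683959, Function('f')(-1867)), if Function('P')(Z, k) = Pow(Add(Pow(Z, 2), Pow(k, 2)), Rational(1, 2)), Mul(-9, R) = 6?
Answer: -97206972532759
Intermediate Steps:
R = Rational(-2, 3) (R = Mul(Rational(-1, 9), 6) = Rational(-2, 3) ≈ -0.66667)
Function('F')(x, g) = Mul(g, Add(Rational(-2, 3), g)) (Function('F')(x, g) = Mul(Add(g, Rational(-2, 3)), g) = Mul(Add(Rational(-2, 3), g), g) = Mul(g, Add(Rational(-2, 3), g)))
Function('f')(I) = Mul(-8, Pow(Add(121, Pow(I, 2)), 2)) (Function('f')(I) = Mul(-8, Pow(Pow(Add(Pow(I, 2), Pow(Mul(Rational(1, 3), -3, Add(-2, Mul(3, -3))), 2)), Rational(1, 2)), 4)) = Mul(-8, Pow(Pow(Add(Pow(I, 2), Pow(Mul(Rational(1, 3), -3, Add(-2, -9)), 2)), Rational(1, 2)), 4)) = Mul(-8, Pow(Pow(Add(Pow(I, 2), Pow(Mul(Rational(1, 3), -3, -11), 2)), Rational(1, 2)), 4)) = Mul(-8, Pow(Pow(Add(Pow(I, 2), Pow(11, 2)), Rational(1, 2)), 4)) = Mul(-8, Pow(Pow(Add(Pow(I, 2), 121), Rational(1, 2)), 4)) = Mul(-8, Pow(Pow(Add(121, Pow(I, 2)), Rational(1, 2)), 4)) = Mul(-8, Pow(Add(121, Pow(I, 2)), 2)))
Add(-1683959, Function('f')(-1867)) = Add(-1683959, Mul(-8, Pow(Add(121, Pow(-1867, 2)), 2))) = Add(-1683959, Mul(-8, Pow(Add(121, 3485689), 2))) = Add(-1683959, Mul(-8, Pow(3485810, 2))) = Add(-1683959, Mul(-8, 12150871356100)) = Add(-1683959, -97206970848800) = -97206972532759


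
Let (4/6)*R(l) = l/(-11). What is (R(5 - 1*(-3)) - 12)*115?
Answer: -16560/11 ≈ -1505.5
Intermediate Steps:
R(l) = -3*l/22 (R(l) = 3*(l/(-11))/2 = 3*(l*(-1/11))/2 = 3*(-l/11)/2 = -3*l/22)
(R(5 - 1*(-3)) - 12)*115 = (-3*(5 - 1*(-3))/22 - 12)*115 = (-3*(5 + 3)/22 - 12)*115 = (-3/22*8 - 12)*115 = (-12/11 - 12)*115 = -144/11*115 = -16560/11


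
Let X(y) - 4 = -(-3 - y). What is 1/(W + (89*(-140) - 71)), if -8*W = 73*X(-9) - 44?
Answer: -4/50029 ≈ -7.9954e-5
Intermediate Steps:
X(y) = 7 + y (X(y) = 4 - (-3 - y) = 4 + (3 + y) = 7 + y)
W = 95/4 (W = -(73*(7 - 9) - 44)/8 = -(73*(-2) - 44)/8 = -(-146 - 44)/8 = -1/8*(-190) = 95/4 ≈ 23.750)
1/(W + (89*(-140) - 71)) = 1/(95/4 + (89*(-140) - 71)) = 1/(95/4 + (-12460 - 71)) = 1/(95/4 - 12531) = 1/(-50029/4) = -4/50029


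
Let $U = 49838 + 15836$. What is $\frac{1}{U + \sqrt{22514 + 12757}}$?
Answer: $\frac{65674}{4313039005} - \frac{3 \sqrt{3919}}{4313039005} \approx 1.5183 \cdot 10^{-5}$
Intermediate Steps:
$U = 65674$
$\frac{1}{U + \sqrt{22514 + 12757}} = \frac{1}{65674 + \sqrt{22514 + 12757}} = \frac{1}{65674 + \sqrt{35271}} = \frac{1}{65674 + 3 \sqrt{3919}}$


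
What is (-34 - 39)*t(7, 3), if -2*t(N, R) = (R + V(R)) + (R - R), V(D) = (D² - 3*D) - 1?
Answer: 73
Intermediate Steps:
V(D) = -1 + D² - 3*D
t(N, R) = ½ + R - R²/2 (t(N, R) = -((R + (-1 + R² - 3*R)) + (R - R))/2 = -((-1 + R² - 2*R) + 0)/2 = -(-1 + R² - 2*R)/2 = ½ + R - R²/2)
(-34 - 39)*t(7, 3) = (-34 - 39)*(½ + 3 - ½*3²) = -73*(½ + 3 - ½*9) = -73*(½ + 3 - 9/2) = -73*(-1) = 73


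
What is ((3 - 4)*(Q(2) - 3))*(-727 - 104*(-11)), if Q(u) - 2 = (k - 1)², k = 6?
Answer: -10008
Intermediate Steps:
Q(u) = 27 (Q(u) = 2 + (6 - 1)² = 2 + 5² = 2 + 25 = 27)
((3 - 4)*(Q(2) - 3))*(-727 - 104*(-11)) = ((3 - 4)*(27 - 3))*(-727 - 104*(-11)) = (-1*24)*(-727 - 1*(-1144)) = -24*(-727 + 1144) = -24*417 = -10008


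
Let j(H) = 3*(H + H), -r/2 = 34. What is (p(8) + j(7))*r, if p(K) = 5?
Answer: -3196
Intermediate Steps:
r = -68 (r = -2*34 = -68)
j(H) = 6*H (j(H) = 3*(2*H) = 6*H)
(p(8) + j(7))*r = (5 + 6*7)*(-68) = (5 + 42)*(-68) = 47*(-68) = -3196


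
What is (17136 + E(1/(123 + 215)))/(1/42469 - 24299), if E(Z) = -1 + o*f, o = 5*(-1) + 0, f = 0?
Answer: -145541263/206390846 ≈ -0.70517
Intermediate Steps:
o = -5 (o = -5 + 0 = -5)
E(Z) = -1 (E(Z) = -1 - 5*0 = -1 + 0 = -1)
(17136 + E(1/(123 + 215)))/(1/42469 - 24299) = (17136 - 1)/(1/42469 - 24299) = 17135/(1/42469 - 24299) = 17135/(-1031954230/42469) = 17135*(-42469/1031954230) = -145541263/206390846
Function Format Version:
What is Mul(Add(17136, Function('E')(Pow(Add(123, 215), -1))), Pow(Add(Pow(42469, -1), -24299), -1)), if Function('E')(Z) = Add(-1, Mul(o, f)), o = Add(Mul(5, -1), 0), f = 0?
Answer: Rational(-145541263, 206390846) ≈ -0.70517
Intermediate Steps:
o = -5 (o = Add(-5, 0) = -5)
Function('E')(Z) = -1 (Function('E')(Z) = Add(-1, Mul(-5, 0)) = Add(-1, 0) = -1)
Mul(Add(17136, Function('E')(Pow(Add(123, 215), -1))), Pow(Add(Pow(42469, -1), -24299), -1)) = Mul(Add(17136, -1), Pow(Add(Pow(42469, -1), -24299), -1)) = Mul(17135, Pow(Add(Rational(1, 42469), -24299), -1)) = Mul(17135, Pow(Rational(-1031954230, 42469), -1)) = Mul(17135, Rational(-42469, 1031954230)) = Rational(-145541263, 206390846)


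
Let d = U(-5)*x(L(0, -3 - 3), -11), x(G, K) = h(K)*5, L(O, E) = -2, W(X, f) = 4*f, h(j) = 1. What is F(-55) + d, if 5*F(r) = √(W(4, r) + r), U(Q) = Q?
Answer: -25 + I*√11 ≈ -25.0 + 3.3166*I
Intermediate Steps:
x(G, K) = 5 (x(G, K) = 1*5 = 5)
F(r) = √5*√r/5 (F(r) = √(4*r + r)/5 = √(5*r)/5 = (√5*√r)/5 = √5*√r/5)
d = -25 (d = -5*5 = -25)
F(-55) + d = √5*√(-55)/5 - 25 = √5*(I*√55)/5 - 25 = I*√11 - 25 = -25 + I*√11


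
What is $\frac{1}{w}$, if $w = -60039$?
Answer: $- \frac{1}{60039} \approx -1.6656 \cdot 10^{-5}$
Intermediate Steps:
$\frac{1}{w} = \frac{1}{-60039} = - \frac{1}{60039}$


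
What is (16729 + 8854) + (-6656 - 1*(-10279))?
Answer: 29206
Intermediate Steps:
(16729 + 8854) + (-6656 - 1*(-10279)) = 25583 + (-6656 + 10279) = 25583 + 3623 = 29206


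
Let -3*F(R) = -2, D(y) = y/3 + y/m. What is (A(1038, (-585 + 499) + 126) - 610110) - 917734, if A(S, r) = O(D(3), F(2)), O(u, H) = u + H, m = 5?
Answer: -22917626/15 ≈ -1.5278e+6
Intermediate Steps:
D(y) = 8*y/15 (D(y) = y/3 + y/5 = 8*y/15)
F(R) = ⅔ (F(R) = -⅓*(-2) = ⅔)
O(u, H) = H + u
A(S, r) = 34/15 (A(S, r) = ⅔ + (8/15)*3 = ⅔ + 8/5 = 34/15)
(A(1038, (-585 + 499) + 126) - 610110) - 917734 = (34/15 - 610110) - 917734 = -9151616/15 - 917734 = -22917626/15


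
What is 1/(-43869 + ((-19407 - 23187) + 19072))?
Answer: -1/67391 ≈ -1.4839e-5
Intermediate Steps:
1/(-43869 + ((-19407 - 23187) + 19072)) = 1/(-43869 + (-42594 + 19072)) = 1/(-43869 - 23522) = 1/(-67391) = -1/67391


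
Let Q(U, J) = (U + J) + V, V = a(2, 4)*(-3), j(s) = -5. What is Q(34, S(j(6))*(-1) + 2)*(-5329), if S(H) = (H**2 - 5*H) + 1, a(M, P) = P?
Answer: 143883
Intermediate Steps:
V = -12 (V = 4*(-3) = -12)
S(H) = 1 + H**2 - 5*H
Q(U, J) = -12 + J + U (Q(U, J) = (U + J) - 12 = (J + U) - 12 = -12 + J + U)
Q(34, S(j(6))*(-1) + 2)*(-5329) = (-12 + ((1 + (-5)**2 - 5*(-5))*(-1) + 2) + 34)*(-5329) = (-12 + ((1 + 25 + 25)*(-1) + 2) + 34)*(-5329) = (-12 + (51*(-1) + 2) + 34)*(-5329) = (-12 + (-51 + 2) + 34)*(-5329) = (-12 - 49 + 34)*(-5329) = -27*(-5329) = 143883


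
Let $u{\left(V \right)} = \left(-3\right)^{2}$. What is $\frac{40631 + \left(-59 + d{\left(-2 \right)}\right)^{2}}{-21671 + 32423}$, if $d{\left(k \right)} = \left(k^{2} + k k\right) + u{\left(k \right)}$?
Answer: $\frac{42395}{10752} \approx 3.943$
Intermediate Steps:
$u{\left(V \right)} = 9$
$d{\left(k \right)} = 9 + 2 k^{2}$ ($d{\left(k \right)} = \left(k^{2} + k k\right) + 9 = \left(k^{2} + k^{2}\right) + 9 = 2 k^{2} + 9 = 9 + 2 k^{2}$)
$\frac{40631 + \left(-59 + d{\left(-2 \right)}\right)^{2}}{-21671 + 32423} = \frac{40631 + \left(-59 + \left(9 + 2 \left(-2\right)^{2}\right)\right)^{2}}{-21671 + 32423} = \frac{40631 + \left(-59 + \left(9 + 2 \cdot 4\right)\right)^{2}}{10752} = \left(40631 + \left(-59 + \left(9 + 8\right)\right)^{2}\right) \frac{1}{10752} = \left(40631 + \left(-59 + 17\right)^{2}\right) \frac{1}{10752} = \left(40631 + \left(-42\right)^{2}\right) \frac{1}{10752} = \left(40631 + 1764\right) \frac{1}{10752} = 42395 \cdot \frac{1}{10752} = \frac{42395}{10752}$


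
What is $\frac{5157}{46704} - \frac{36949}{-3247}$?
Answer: $\frac{580803625}{50549296} \approx 11.49$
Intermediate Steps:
$\frac{5157}{46704} - \frac{36949}{-3247} = 5157 \cdot \frac{1}{46704} - - \frac{36949}{3247} = \frac{1719}{15568} + \frac{36949}{3247} = \frac{580803625}{50549296}$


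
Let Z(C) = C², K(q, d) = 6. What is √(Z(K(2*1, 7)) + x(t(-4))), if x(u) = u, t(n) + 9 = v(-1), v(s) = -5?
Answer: √22 ≈ 4.6904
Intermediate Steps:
t(n) = -14 (t(n) = -9 - 5 = -14)
√(Z(K(2*1, 7)) + x(t(-4))) = √(6² - 14) = √(36 - 14) = √22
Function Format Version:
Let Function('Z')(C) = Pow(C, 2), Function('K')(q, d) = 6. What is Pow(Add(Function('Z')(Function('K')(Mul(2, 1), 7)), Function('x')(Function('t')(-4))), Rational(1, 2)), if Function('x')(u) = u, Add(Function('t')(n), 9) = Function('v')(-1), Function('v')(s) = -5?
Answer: Pow(22, Rational(1, 2)) ≈ 4.6904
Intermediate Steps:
Function('t')(n) = -14 (Function('t')(n) = Add(-9, -5) = -14)
Pow(Add(Function('Z')(Function('K')(Mul(2, 1), 7)), Function('x')(Function('t')(-4))), Rational(1, 2)) = Pow(Add(Pow(6, 2), -14), Rational(1, 2)) = Pow(Add(36, -14), Rational(1, 2)) = Pow(22, Rational(1, 2))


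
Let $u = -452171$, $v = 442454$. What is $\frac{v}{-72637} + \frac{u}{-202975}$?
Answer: $- \frac{56962755723}{14743495075} \approx -3.8636$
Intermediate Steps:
$\frac{v}{-72637} + \frac{u}{-202975} = \frac{442454}{-72637} - \frac{452171}{-202975} = 442454 \left(- \frac{1}{72637}\right) - - \frac{452171}{202975} = - \frac{442454}{72637} + \frac{452171}{202975} = - \frac{56962755723}{14743495075}$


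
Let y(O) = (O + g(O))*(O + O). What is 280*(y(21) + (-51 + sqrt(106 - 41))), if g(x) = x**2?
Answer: 5418840 + 280*sqrt(65) ≈ 5.4211e+6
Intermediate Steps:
y(O) = 2*O*(O + O**2) (y(O) = (O + O**2)*(O + O) = (O + O**2)*(2*O) = 2*O*(O + O**2))
280*(y(21) + (-51 + sqrt(106 - 41))) = 280*(2*21**2*(1 + 21) + (-51 + sqrt(106 - 41))) = 280*(2*441*22 + (-51 + sqrt(65))) = 280*(19404 + (-51 + sqrt(65))) = 280*(19353 + sqrt(65)) = 5418840 + 280*sqrt(65)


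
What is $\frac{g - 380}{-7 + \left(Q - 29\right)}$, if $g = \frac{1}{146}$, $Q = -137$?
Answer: $\frac{55479}{25258} \approx 2.1965$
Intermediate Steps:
$g = \frac{1}{146} \approx 0.0068493$
$\frac{g - 380}{-7 + \left(Q - 29\right)} = \frac{\frac{1}{146} - 380}{-7 - 166} = - \frac{55479}{146 \left(-7 - 166\right)} = - \frac{55479}{146 \left(-173\right)} = \left(- \frac{55479}{146}\right) \left(- \frac{1}{173}\right) = \frac{55479}{25258}$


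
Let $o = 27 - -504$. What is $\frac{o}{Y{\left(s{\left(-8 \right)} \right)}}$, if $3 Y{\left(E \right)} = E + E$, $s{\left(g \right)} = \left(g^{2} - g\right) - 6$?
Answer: $\frac{531}{44} \approx 12.068$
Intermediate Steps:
$s{\left(g \right)} = -6 + g^{2} - g$
$Y{\left(E \right)} = \frac{2 E}{3}$ ($Y{\left(E \right)} = \frac{E + E}{3} = \frac{2 E}{3}$)
$o = 531$ ($o = 27 + 504 = 531$)
$\frac{o}{Y{\left(s{\left(-8 \right)} \right)}} = \frac{531}{\frac{2}{3} \left(-6 + \left(-8\right)^{2} - -8\right)} = \frac{531}{\frac{2}{3} \left(-6 + 64 + 8\right)} = \frac{531}{\frac{2}{3} \cdot 66} = \frac{531}{44}$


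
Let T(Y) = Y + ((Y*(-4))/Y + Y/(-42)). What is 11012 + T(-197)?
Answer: 454259/42 ≈ 10816.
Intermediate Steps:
T(Y) = -4 + 41*Y/42 (T(Y) = Y + ((-4*Y)/Y + Y*(-1/42)) = Y + (-4 - Y/42) = -4 + 41*Y/42)
11012 + T(-197) = 11012 + (-4 + (41/42)*(-197)) = 11012 + (-4 - 8077/42) = 11012 - 8245/42 = 454259/42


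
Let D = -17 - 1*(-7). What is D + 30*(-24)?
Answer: -730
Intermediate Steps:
D = -10 (D = -17 + 7 = -10)
D + 30*(-24) = -10 + 30*(-24) = -10 - 720 = -730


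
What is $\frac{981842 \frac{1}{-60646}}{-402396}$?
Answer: $\frac{490921}{12201853908} \approx 4.0233 \cdot 10^{-5}$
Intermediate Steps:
$\frac{981842 \frac{1}{-60646}}{-402396} = 981842 \left(- \frac{1}{60646}\right) \left(- \frac{1}{402396}\right) = \left(- \frac{490921}{30323}\right) \left(- \frac{1}{402396}\right) = \frac{490921}{12201853908}$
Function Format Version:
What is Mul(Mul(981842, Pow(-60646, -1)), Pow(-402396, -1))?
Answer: Rational(490921, 12201853908) ≈ 4.0233e-5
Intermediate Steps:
Mul(Mul(981842, Pow(-60646, -1)), Pow(-402396, -1)) = Mul(Mul(981842, Rational(-1, 60646)), Rational(-1, 402396)) = Mul(Rational(-490921, 30323), Rational(-1, 402396)) = Rational(490921, 12201853908)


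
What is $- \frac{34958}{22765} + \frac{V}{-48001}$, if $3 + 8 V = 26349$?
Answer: $- \frac{7011959177}{4370971060} \approx -1.6042$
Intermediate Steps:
$V = \frac{13173}{4}$ ($V = - \frac{3}{8} + \frac{1}{8} \cdot 26349 = - \frac{3}{8} + \frac{26349}{8} = \frac{13173}{4} \approx 3293.3$)
$- \frac{34958}{22765} + \frac{V}{-48001} = - \frac{34958}{22765} + \frac{13173}{4 \left(-48001\right)} = \left(-34958\right) \frac{1}{22765} + \frac{13173}{4} \left(- \frac{1}{48001}\right) = - \frac{34958}{22765} - \frac{13173}{192004} = - \frac{7011959177}{4370971060}$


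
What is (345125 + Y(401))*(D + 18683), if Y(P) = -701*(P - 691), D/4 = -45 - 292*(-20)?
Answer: 22958297145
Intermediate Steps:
D = 23180 (D = 4*(-45 - 292*(-20)) = 4*(-45 + 5840) = 4*5795 = 23180)
Y(P) = 484391 - 701*P (Y(P) = -701*(-691 + P) = 484391 - 701*P)
(345125 + Y(401))*(D + 18683) = (345125 + (484391 - 701*401))*(23180 + 18683) = (345125 + (484391 - 281101))*41863 = (345125 + 203290)*41863 = 548415*41863 = 22958297145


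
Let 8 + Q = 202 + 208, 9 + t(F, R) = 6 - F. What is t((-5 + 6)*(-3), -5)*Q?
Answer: 0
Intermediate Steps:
t(F, R) = -3 - F (t(F, R) = -9 + (6 - F) = -3 - F)
Q = 402 (Q = -8 + (202 + 208) = -8 + 410 = 402)
t((-5 + 6)*(-3), -5)*Q = (-3 - (-5 + 6)*(-3))*402 = (-3 - (-3))*402 = (-3 - 1*(-3))*402 = (-3 + 3)*402 = 0*402 = 0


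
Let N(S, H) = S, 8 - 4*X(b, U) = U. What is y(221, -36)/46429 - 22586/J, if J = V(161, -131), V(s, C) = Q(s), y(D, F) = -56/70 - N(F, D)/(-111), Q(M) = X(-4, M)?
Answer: 775997559736/1314172845 ≈ 590.48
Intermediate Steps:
X(b, U) = 2 - U/4
Q(M) = 2 - M/4
y(D, F) = -4/5 + F/111 (y(D, F) = -56/70 - F/(-111) = -56*1/70 - F*(-1/111) = -4/5 + F/111)
V(s, C) = 2 - s/4
J = -153/4 (J = 2 - 1/4*161 = 2 - 161/4 = -153/4 ≈ -38.250)
y(221, -36)/46429 - 22586/J = (-4/5 + (1/111)*(-36))/46429 - 22586/(-153/4) = (-4/5 - 12/37)*(1/46429) - 22586*(-4/153) = -208/185*1/46429 + 90344/153 = -208/8589365 + 90344/153 = 775997559736/1314172845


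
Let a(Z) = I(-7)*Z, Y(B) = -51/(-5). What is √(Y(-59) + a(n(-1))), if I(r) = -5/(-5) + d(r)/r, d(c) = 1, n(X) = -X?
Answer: 3*√1505/35 ≈ 3.3252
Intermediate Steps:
I(r) = 1 + 1/r (I(r) = -5/(-5) + 1/r = -5*(-⅕) + 1/r = 1 + 1/r)
Y(B) = 51/5 (Y(B) = -51*(-⅕) = 51/5)
a(Z) = 6*Z/7 (a(Z) = ((1 - 7)/(-7))*Z = (-⅐*(-6))*Z = 6*Z/7)
√(Y(-59) + a(n(-1))) = √(51/5 + 6*(-1*(-1))/7) = √(51/5 + (6/7)*1) = √(51/5 + 6/7) = √(387/35) = 3*√1505/35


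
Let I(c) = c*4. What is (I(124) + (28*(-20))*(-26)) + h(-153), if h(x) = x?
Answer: 14903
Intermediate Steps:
I(c) = 4*c
(I(124) + (28*(-20))*(-26)) + h(-153) = (4*124 + (28*(-20))*(-26)) - 153 = (496 - 560*(-26)) - 153 = (496 + 14560) - 153 = 15056 - 153 = 14903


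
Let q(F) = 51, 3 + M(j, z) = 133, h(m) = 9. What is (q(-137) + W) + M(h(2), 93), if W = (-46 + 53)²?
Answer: 230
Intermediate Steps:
W = 49 (W = 7² = 49)
M(j, z) = 130 (M(j, z) = -3 + 133 = 130)
(q(-137) + W) + M(h(2), 93) = (51 + 49) + 130 = 100 + 130 = 230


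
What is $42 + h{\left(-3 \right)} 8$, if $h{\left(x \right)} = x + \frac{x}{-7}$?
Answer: $\frac{150}{7} \approx 21.429$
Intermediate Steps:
$h{\left(x \right)} = \frac{6 x}{7}$ ($h{\left(x \right)} = x + x \left(- \frac{1}{7}\right) = x - \frac{x}{7} = \frac{6 x}{7}$)
$42 + h{\left(-3 \right)} 8 = 42 + \frac{6}{7} \left(-3\right) 8 = 42 - \frac{144}{7} = \frac{150}{7}$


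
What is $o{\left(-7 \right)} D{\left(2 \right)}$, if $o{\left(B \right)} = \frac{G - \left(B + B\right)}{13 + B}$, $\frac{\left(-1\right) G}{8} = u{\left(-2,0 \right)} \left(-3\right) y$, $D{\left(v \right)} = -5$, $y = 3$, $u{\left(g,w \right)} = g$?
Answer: $\frac{325}{3} \approx 108.33$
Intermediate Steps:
$G = -144$ ($G = - 8 \left(-2\right) \left(-3\right) 3 = - 8 \cdot 6 \cdot 3 = \left(-8\right) 18 = -144$)
$o{\left(B \right)} = \frac{-144 - 2 B}{13 + B}$ ($o{\left(B \right)} = \frac{-144 - \left(B + B\right)}{13 + B} = \frac{-144 - 2 B}{13 + B}$)
$o{\left(-7 \right)} D{\left(2 \right)} = \frac{2 \left(-72 - -7\right)}{13 - 7} \left(-5\right) = \frac{2 \left(-72 + 7\right)}{6} \left(-5\right) = 2 \cdot \frac{1}{6} \left(-65\right) \left(-5\right) = \left(- \frac{65}{3}\right) \left(-5\right) = \frac{325}{3}$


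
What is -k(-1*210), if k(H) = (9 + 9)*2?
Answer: -36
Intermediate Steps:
k(H) = 36 (k(H) = 18*2 = 36)
-k(-1*210) = -1*36 = -36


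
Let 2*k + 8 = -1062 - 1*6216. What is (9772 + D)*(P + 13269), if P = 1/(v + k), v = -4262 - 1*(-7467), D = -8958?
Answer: 2365411147/219 ≈ 1.0801e+7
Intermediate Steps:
v = 3205 (v = -4262 + 7467 = 3205)
k = -3643 (k = -4 + (-1062 - 1*6216)/2 = -4 + (-1062 - 6216)/2 = -4 + (1/2)*(-7278) = -4 - 3639 = -3643)
P = -1/438 (P = 1/(3205 - 3643) = 1/(-438) = -1/438 ≈ -0.0022831)
(9772 + D)*(P + 13269) = (9772 - 8958)*(-1/438 + 13269) = 814*(5811821/438) = 2365411147/219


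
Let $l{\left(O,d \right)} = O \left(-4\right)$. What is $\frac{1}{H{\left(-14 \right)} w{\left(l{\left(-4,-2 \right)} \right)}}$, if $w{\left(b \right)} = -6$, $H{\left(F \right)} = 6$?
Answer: $- \frac{1}{36} \approx -0.027778$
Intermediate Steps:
$l{\left(O,d \right)} = - 4 O$
$\frac{1}{H{\left(-14 \right)} w{\left(l{\left(-4,-2 \right)} \right)}} = \frac{1}{6 \left(-6\right)} = \frac{1}{-36} = - \frac{1}{36}$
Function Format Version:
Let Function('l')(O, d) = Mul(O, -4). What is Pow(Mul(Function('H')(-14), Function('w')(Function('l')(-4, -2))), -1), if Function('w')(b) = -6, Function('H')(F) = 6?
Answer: Rational(-1, 36) ≈ -0.027778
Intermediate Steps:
Function('l')(O, d) = Mul(-4, O)
Pow(Mul(Function('H')(-14), Function('w')(Function('l')(-4, -2))), -1) = Pow(Mul(6, -6), -1) = Pow(-36, -1) = Rational(-1, 36)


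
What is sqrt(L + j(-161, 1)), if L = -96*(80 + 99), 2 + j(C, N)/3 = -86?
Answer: 2*I*sqrt(4362) ≈ 132.09*I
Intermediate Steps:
j(C, N) = -264 (j(C, N) = -6 + 3*(-86) = -6 - 258 = -264)
L = -17184 (L = -96*179 = -17184)
sqrt(L + j(-161, 1)) = sqrt(-17184 - 264) = sqrt(-17448) = 2*I*sqrt(4362)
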